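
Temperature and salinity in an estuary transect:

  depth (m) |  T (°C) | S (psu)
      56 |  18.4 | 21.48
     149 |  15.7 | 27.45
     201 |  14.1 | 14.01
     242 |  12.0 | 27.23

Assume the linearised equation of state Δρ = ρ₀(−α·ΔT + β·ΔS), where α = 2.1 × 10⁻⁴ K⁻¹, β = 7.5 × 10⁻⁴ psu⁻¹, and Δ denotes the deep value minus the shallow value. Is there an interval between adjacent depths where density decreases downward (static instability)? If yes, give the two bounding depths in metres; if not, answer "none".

149–201 m

Evaluate Δρ/ρ₀ = −αΔT + βΔS across each adjacent pair:
  56–149 m: −αΔT+βΔS = −(2.1 × 10⁻⁴)(-2.7)+(7.5 × 10⁻⁴)(+5.97) = 5.0 × 10⁻³ → stable
  149–201 m: −αΔT+βΔS = −(2.1 × 10⁻⁴)(-1.6)+(7.5 × 10⁻⁴)(-13.44) = -9.7 × 10⁻³ → UNSTABLE
  201–242 m: −αΔT+βΔS = −(2.1 × 10⁻⁴)(-2.1)+(7.5 × 10⁻⁴)(+13.22) = 0.010 → stable
The 149–201 m interval has Δρ < 0: lighter water underlies denser water.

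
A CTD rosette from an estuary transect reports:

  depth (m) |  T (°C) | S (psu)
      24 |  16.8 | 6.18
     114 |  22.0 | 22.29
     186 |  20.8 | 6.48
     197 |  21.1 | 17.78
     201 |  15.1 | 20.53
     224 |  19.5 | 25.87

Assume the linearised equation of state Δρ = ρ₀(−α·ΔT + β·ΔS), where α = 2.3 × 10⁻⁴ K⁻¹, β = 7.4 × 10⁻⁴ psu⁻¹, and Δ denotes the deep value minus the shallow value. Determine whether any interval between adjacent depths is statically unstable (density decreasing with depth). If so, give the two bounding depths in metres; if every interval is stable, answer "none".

Evaluate Δρ/ρ₀ = −αΔT + βΔS across each adjacent pair:
  24–114 m: −αΔT+βΔS = −(2.3 × 10⁻⁴)(+5.2)+(7.4 × 10⁻⁴)(+16.11) = 0.011 → stable
  114–186 m: −αΔT+βΔS = −(2.3 × 10⁻⁴)(-1.2)+(7.4 × 10⁻⁴)(-15.81) = -0.011 → UNSTABLE
  186–197 m: −αΔT+βΔS = −(2.3 × 10⁻⁴)(+0.3)+(7.4 × 10⁻⁴)(+11.30) = 8.3 × 10⁻³ → stable
  197–201 m: −αΔT+βΔS = −(2.3 × 10⁻⁴)(-6.0)+(7.4 × 10⁻⁴)(+2.75) = 3.4 × 10⁻³ → stable
  201–224 m: −αΔT+βΔS = −(2.3 × 10⁻⁴)(+4.4)+(7.4 × 10⁻⁴)(+5.34) = 2.9 × 10⁻³ → stable
The 114–186 m interval has Δρ < 0: lighter water underlies denser water.

114–186 m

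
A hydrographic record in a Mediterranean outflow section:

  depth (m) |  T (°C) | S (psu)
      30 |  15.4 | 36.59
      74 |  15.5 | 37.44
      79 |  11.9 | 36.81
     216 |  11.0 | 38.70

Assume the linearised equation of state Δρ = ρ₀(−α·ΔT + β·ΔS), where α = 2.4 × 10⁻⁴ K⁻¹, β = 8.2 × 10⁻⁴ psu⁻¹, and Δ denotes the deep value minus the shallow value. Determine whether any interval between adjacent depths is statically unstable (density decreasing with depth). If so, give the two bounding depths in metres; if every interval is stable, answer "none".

Evaluate Δρ/ρ₀ = −αΔT + βΔS across each adjacent pair:
  30–74 m: −αΔT+βΔS = −(2.4 × 10⁻⁴)(+0.1)+(8.2 × 10⁻⁴)(+0.85) = 6.7 × 10⁻⁴ → stable
  74–79 m: −αΔT+βΔS = −(2.4 × 10⁻⁴)(-3.6)+(8.2 × 10⁻⁴)(-0.63) = 3.5 × 10⁻⁴ → stable
  79–216 m: −αΔT+βΔS = −(2.4 × 10⁻⁴)(-0.9)+(8.2 × 10⁻⁴)(+1.89) = 1.8 × 10⁻³ → stable
Every interval has Δρ > 0: the column is stably stratified throughout.

none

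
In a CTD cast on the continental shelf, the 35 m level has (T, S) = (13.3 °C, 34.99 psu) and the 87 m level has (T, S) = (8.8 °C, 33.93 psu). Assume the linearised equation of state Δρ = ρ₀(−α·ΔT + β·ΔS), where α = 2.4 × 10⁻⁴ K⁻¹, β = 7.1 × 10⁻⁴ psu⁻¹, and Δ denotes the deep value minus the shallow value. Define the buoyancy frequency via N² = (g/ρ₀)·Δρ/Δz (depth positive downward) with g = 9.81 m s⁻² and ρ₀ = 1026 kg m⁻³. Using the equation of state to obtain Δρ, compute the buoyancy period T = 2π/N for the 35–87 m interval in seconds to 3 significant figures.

799 s

ΔT = -4.5 K, ΔS = -1.06 psu (deep − shallow).
Δρ/ρ₀ = −αΔT + βΔS = 1.08 × 10⁻³ − 7.526 × 10⁻⁴ = 3.274 × 10⁻⁴, so Δρ ≈ 0.3359 kg m⁻³.
N² = (g/ρ₀)·Δρ/Δz = g·(Δρ/ρ₀)/Δz = 9.81 × 3.274 × 10⁻⁴ / 52 = 6.1765 × 10⁻⁵ s⁻².
N = √(6.1765 × 10⁻⁵) = 7.8591 × 10⁻³ rad s⁻¹ → T = 2π/N = 799.48 s ≈ 799 s.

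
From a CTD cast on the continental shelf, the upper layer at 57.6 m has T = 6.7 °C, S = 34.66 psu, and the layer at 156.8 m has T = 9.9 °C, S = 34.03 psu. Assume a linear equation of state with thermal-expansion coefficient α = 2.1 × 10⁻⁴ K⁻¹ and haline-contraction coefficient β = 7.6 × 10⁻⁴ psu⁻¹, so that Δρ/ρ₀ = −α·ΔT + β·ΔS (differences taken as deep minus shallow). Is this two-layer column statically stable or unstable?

ΔT = 9.9 − 6.7 = +3.2 K and ΔS = 34.03 − 34.66 = -0.63 psu (deep − shallow).
−αΔT = -6.72 × 10⁻⁴; βΔS = -4.788 × 10⁻⁴; sum Δρ/ρ₀ = -1.1508 × 10⁻³.
Δρ/ρ₀ < 0, so Δρ < 0: deeper water is lighter → statically unstable; the column would overturn.

unstable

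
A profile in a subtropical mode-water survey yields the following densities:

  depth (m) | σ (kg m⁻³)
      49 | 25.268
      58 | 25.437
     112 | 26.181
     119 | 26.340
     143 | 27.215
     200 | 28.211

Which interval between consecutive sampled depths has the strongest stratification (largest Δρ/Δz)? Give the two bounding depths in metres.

Compute the density gradient over each adjacent pair:
  49–58 m: Δρ/Δz = 0.169/9 = 0.019 kg m⁻⁴
  58–112 m: Δρ/Δz = 0.744/54 = 0.014 kg m⁻⁴
  112–119 m: Δρ/Δz = 0.159/7 = 0.023 kg m⁻⁴
  119–143 m: Δρ/Δz = 0.875/24 = 0.036 kg m⁻⁴
  143–200 m: Δρ/Δz = 0.996/57 = 0.017 kg m⁻⁴
The largest gradient is in the 119–143 m interval — the pycnocline.

119–143 m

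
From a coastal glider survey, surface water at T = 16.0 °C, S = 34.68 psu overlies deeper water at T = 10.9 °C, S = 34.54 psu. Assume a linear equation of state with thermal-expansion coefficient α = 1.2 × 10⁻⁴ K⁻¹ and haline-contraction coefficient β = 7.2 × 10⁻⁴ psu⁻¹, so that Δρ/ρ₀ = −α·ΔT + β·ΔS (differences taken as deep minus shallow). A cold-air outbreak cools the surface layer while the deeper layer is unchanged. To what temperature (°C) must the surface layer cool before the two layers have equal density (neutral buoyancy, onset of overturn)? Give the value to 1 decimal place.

11.7 °C

Neutral buoyancy requires Δρ = 0, i.e. −α(T_deep − T_surf′) + β(S_deep − S_surf) = 0.
T_surf′ = T_deep − (β/α)·ΔS = 10.9 − (7.2 × 10⁻⁴/1.2 × 10⁻⁴)·(-0.14) = 11.740 °C.
Cooling required: 16.0 − (11.740) = 4.260 °C.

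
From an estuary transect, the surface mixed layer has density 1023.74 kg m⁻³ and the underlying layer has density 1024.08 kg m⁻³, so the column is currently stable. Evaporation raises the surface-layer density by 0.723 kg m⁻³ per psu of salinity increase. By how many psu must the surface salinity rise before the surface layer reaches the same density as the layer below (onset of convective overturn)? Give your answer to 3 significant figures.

Density deficit of the surface layer: 1024.08 − 1023.74 = 0.34 kg m⁻³.
Required change = 0.34 / 0.723 = 0.470 psu.

0.470 psu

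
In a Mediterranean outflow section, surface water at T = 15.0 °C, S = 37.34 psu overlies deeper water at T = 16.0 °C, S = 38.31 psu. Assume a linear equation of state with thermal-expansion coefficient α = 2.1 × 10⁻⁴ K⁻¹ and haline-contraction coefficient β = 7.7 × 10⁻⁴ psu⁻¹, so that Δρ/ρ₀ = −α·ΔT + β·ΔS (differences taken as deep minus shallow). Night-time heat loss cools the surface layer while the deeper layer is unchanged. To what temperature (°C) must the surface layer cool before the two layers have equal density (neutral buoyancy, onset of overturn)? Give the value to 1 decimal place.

Neutral buoyancy requires Δρ = 0, i.e. −α(T_deep − T_surf′) + β(S_deep − S_surf) = 0.
T_surf′ = T_deep − (β/α)·ΔS = 16.0 − (7.7 × 10⁻⁴/2.1 × 10⁻⁴)·(+0.97) = 12.443 °C.
Cooling required: 15.0 − (12.443) = 2.557 °C.

12.4 °C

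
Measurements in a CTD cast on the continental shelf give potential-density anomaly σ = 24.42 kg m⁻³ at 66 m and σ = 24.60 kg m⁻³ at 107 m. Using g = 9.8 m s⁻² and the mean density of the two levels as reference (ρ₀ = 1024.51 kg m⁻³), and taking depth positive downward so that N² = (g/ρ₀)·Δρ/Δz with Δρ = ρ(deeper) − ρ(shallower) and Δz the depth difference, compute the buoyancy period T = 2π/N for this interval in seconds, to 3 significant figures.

970 s

Δρ = 1024.60 − 1024.42 = 0.18 kg m⁻³ over Δz = 107 − 66 = 41 m.
N² = (9.8/1024.51) × (0.18/41) = 4.1995 × 10⁻⁵ s⁻².
N = √(4.1995 × 10⁻⁵) = 6.4804 × 10⁻³ rad s⁻¹, so T = 2π/N = 969.57 s ≈ 970 s.
Since Δρ > 0 the layer is stably stratified.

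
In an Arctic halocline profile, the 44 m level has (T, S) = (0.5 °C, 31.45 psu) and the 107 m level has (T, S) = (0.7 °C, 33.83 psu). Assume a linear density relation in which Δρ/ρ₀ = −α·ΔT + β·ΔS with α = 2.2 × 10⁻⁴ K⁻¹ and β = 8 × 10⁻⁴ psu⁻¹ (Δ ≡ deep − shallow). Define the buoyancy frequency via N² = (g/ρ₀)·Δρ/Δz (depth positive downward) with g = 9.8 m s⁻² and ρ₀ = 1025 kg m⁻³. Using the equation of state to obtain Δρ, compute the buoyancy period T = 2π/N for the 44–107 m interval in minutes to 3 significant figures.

6.16 min

ΔT = +0.2 K, ΔS = +2.38 psu (deep − shallow).
Δρ/ρ₀ = −αΔT + βΔS = -4.40 × 10⁻⁵ + 1.904 × 10⁻³ = 1.86 × 10⁻³, so Δρ ≈ 1.907 kg m⁻³.
N² = (g/ρ₀)·Δρ/Δz = g·(Δρ/ρ₀)/Δz = 9.8 × 1.86 × 10⁻³ / 63 = 2.8933 × 10⁻⁴ s⁻².
N = √(2.8933 × 10⁻⁴) = 0.017010 rad s⁻¹ → T = 2π/N = 369.38 s = 6.1563 min ≈ 6.16 min.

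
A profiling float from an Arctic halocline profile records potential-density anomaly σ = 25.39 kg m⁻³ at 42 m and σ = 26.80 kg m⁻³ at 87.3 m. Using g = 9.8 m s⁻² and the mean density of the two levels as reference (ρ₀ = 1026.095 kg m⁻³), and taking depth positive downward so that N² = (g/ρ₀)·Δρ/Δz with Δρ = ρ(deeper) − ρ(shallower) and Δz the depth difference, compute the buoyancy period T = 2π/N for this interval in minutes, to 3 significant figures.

Δρ = 1026.80 − 1025.39 = 1.41 kg m⁻³ over Δz = 87.3 − 42 = 45.3 m.
N² = (9.8/1026.095) × (1.41/45.3) = 2.9728 × 10⁻⁴ s⁻².
N = √(2.9728 × 10⁻⁴) = 0.017242 rad s⁻¹, so T = 2π/N = 364.41 s = 6.0735 min ≈ 6.07 min.

6.07 min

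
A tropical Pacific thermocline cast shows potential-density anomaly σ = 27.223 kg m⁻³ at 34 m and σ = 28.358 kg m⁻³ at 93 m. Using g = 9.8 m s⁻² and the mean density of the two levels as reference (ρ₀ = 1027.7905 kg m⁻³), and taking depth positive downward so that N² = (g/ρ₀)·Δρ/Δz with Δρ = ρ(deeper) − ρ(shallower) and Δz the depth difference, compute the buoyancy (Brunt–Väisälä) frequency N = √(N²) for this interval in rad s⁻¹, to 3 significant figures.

Δρ = 1028.358 − 1027.223 = 1.135 kg m⁻³ over Δz = 93 − 34 = 59 m.
N² = (9.8/1027.7905) × (1.135/59) = 1.8343 × 10⁻⁴ s⁻².
N = √(1.8343 × 10⁻⁴) = 0.013544 rad s⁻¹ ≈ 0.0135 rad s⁻¹.
A positive N² confirms static stability across the interval.

0.0135 rad s⁻¹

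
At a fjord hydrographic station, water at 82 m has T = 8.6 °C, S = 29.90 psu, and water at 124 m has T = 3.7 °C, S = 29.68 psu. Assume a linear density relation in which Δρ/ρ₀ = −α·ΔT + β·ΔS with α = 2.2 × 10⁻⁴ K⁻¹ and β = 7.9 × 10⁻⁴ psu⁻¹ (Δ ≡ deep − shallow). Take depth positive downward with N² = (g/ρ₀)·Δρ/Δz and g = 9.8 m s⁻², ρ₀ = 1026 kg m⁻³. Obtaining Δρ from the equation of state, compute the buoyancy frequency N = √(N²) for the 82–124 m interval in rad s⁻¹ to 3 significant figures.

ΔT = -4.9 K, ΔS = -0.22 psu (deep − shallow).
Δρ/ρ₀ = −αΔT + βΔS = 1.078 × 10⁻³ − 1.738 × 10⁻⁴ = 9.042 × 10⁻⁴, so Δρ ≈ 0.9277 kg m⁻³.
N² = (g/ρ₀)·Δρ/Δz = g·(Δρ/ρ₀)/Δz = 9.8 × 9.042 × 10⁻⁴ / 42 = 2.1098 × 10⁻⁴ s⁻².
N = √(2.1098 × 10⁻⁴) = 0.014525 rad s⁻¹ ≈ 0.0145 rad s⁻¹.

0.0145 rad s⁻¹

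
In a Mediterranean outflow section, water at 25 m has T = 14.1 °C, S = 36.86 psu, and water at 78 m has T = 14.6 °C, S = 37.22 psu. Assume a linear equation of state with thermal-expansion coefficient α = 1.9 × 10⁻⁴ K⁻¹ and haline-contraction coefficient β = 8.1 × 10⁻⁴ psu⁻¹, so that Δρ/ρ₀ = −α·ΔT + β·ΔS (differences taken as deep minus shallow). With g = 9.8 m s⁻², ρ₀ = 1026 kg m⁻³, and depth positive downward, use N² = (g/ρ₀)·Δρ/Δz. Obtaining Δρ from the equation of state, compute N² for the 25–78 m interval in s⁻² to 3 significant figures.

3.64 × 10⁻⁵ s⁻²

ΔT = +0.5 K, ΔS = +0.36 psu (deep − shallow).
Δρ/ρ₀ = −αΔT + βΔS = -9.50 × 10⁻⁵ + 2.916 × 10⁻⁴ = 1.966 × 10⁻⁴, so Δρ ≈ 0.2017 kg m⁻³.
N² = (g/ρ₀)·Δρ/Δz = g·(Δρ/ρ₀)/Δz = 9.8 × 1.966 × 10⁻⁴ / 53 = 3.6352 × 10⁻⁵ s⁻² ≈ 3.64 × 10⁻⁵ s⁻².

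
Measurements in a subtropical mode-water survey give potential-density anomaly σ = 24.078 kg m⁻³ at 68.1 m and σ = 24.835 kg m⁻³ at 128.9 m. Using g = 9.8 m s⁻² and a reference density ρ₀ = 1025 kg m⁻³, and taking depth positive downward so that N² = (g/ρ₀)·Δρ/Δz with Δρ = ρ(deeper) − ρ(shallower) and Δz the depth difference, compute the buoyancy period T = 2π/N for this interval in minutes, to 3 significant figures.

9.60 min

Δρ = 1024.835 − 1024.078 = 0.757 kg m⁻³ over Δz = 128.9 − 68.1 = 60.8 m.
N² = (9.8/1025) × (0.757/60.8) = 1.1904 × 10⁻⁴ s⁻².
N = √(1.1904 × 10⁻⁴) = 0.010911 rad s⁻¹, so T = 2π/N = 575.86 s = 9.5977 min ≈ 9.60 min.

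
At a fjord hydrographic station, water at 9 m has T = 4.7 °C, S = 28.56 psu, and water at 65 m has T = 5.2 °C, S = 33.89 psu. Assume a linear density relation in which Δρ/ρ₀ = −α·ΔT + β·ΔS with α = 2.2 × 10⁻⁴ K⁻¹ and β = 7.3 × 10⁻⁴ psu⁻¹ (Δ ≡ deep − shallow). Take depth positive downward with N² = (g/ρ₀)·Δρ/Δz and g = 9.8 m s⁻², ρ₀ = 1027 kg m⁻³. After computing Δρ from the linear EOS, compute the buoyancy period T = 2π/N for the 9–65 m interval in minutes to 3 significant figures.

ΔT = +0.5 K, ΔS = +5.33 psu (deep − shallow).
Δρ/ρ₀ = −αΔT + βΔS = -1.10 × 10⁻⁴ + 3.8909 × 10⁻³ = 3.7809 × 10⁻³, so Δρ ≈ 3.883 kg m⁻³.
N² = (g/ρ₀)·Δρ/Δz = g·(Δρ/ρ₀)/Δz = 9.8 × 3.7809 × 10⁻³ / 56 = 6.6166 × 10⁻⁴ s⁻².
N = √(6.6166 × 10⁻⁴) = 0.025723 rad s⁻¹ → T = 2π/N = 244.26 s = 4.0710 min ≈ 4.07 min.

4.07 min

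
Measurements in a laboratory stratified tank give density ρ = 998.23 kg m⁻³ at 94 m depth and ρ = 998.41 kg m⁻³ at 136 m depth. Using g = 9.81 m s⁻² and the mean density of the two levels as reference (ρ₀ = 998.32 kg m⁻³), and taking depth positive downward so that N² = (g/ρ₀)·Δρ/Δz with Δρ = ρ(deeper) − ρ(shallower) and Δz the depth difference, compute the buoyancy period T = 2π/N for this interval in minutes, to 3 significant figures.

Δρ = 998.41 − 998.23 = 0.18 kg m⁻³ over Δz = 136 − 94 = 42 m.
N² = (9.81/998.32) × (0.18/42) = 4.2114 × 10⁻⁵ s⁻².
N = √(4.2114 × 10⁻⁵) = 6.4895 × 10⁻³ rad s⁻¹, so T = 2π/N = 968.21 s = 16.137 min ≈ 16.1 min.
Since Δρ > 0 the layer is stably stratified.

16.1 min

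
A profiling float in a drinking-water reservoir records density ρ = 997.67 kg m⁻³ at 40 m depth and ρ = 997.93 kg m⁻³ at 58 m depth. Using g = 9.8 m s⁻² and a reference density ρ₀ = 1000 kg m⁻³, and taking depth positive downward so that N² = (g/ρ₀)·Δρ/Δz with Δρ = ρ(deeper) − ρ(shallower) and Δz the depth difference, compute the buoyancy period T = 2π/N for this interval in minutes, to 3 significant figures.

Δρ = 997.93 − 997.67 = 0.26 kg m⁻³ over Δz = 58 − 40 = 18 m.
N² = (9.8/1000) × (0.26/18) = 1.4156 × 10⁻⁴ s⁻².
N = √(1.4156 × 10⁻⁴) = 0.011898 rad s⁻¹, so T = 2π/N = 528.09 s = 8.8015 min ≈ 8.80 min.
A positive N² confirms static stability across the interval.

8.80 min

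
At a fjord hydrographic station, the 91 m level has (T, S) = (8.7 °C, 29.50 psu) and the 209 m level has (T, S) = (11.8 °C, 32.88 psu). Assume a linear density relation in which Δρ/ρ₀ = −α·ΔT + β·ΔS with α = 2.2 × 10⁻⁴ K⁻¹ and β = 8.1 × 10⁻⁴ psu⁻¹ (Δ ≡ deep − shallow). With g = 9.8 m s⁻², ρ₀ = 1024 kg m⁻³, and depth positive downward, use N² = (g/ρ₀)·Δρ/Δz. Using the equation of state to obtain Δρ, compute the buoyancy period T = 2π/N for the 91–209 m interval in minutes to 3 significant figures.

8.01 min

ΔT = +3.1 K, ΔS = +3.38 psu (deep − shallow).
Δρ/ρ₀ = −αΔT + βΔS = -6.82 × 10⁻⁴ + 2.7378 × 10⁻³ = 2.0558 × 10⁻³, so Δρ ≈ 2.105 kg m⁻³.
N² = (g/ρ₀)·Δρ/Δz = g·(Δρ/ρ₀)/Δz = 9.8 × 2.0558 × 10⁻³ / 118 = 1.7074 × 10⁻⁴ s⁻².
N = √(1.7074 × 10⁻⁴) = 0.013067 rad s⁻¹ → T = 2π/N = 480.84 s = 8.0140 min ≈ 8.01 min.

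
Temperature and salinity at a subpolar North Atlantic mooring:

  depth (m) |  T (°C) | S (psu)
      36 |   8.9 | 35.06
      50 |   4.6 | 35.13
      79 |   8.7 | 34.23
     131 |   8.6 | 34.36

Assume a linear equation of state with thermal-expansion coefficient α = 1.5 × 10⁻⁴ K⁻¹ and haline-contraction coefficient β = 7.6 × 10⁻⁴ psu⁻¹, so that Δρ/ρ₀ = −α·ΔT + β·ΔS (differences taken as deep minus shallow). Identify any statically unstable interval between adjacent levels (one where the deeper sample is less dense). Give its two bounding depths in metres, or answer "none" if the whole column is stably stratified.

50–79 m

Evaluate Δρ/ρ₀ = −αΔT + βΔS across each adjacent pair:
  36–50 m: −αΔT+βΔS = −(1.5 × 10⁻⁴)(-4.3)+(7.6 × 10⁻⁴)(+0.07) = 7.0 × 10⁻⁴ → stable
  50–79 m: −αΔT+βΔS = −(1.5 × 10⁻⁴)(+4.1)+(7.6 × 10⁻⁴)(-0.90) = -1.3 × 10⁻³ → UNSTABLE
  79–131 m: −αΔT+βΔS = −(1.5 × 10⁻⁴)(-0.1)+(7.6 × 10⁻⁴)(+0.13) = 1.1 × 10⁻⁴ → stable
The 50–79 m interval has Δρ < 0: lighter water underlies denser water.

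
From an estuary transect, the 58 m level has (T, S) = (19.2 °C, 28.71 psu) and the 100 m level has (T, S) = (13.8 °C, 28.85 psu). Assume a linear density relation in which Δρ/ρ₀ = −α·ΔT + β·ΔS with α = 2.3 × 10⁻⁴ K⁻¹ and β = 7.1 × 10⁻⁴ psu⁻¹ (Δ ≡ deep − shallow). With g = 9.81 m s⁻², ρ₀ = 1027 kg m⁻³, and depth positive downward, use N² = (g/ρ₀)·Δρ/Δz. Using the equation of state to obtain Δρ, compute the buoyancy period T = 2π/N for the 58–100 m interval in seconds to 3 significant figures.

355 s

ΔT = -5.4 K, ΔS = +0.14 psu (deep − shallow).
Δρ/ρ₀ = −αΔT + βΔS = 1.242 × 10⁻³ + 9.94 × 10⁻⁵ = 1.3414 × 10⁻³, so Δρ ≈ 1.378 kg m⁻³.
N² = (g/ρ₀)·Δρ/Δz = g·(Δρ/ρ₀)/Δz = 9.81 × 1.3414 × 10⁻³ / 42 = 3.1331 × 10⁻⁴ s⁻².
N = √(3.1331 × 10⁻⁴) = 0.017701 rad s⁻¹ → T = 2π/N = 354.96 s ≈ 355 s.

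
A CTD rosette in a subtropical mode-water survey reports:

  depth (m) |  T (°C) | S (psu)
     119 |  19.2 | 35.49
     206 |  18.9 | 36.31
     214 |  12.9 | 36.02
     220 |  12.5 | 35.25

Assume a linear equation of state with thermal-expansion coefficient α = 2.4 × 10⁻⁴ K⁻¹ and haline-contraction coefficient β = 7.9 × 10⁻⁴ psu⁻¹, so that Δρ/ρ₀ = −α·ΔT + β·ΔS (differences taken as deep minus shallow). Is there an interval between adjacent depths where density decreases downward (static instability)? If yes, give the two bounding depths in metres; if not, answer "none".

214–220 m

Evaluate Δρ/ρ₀ = −αΔT + βΔS across each adjacent pair:
  119–206 m: −αΔT+βΔS = −(2.4 × 10⁻⁴)(-0.3)+(7.9 × 10⁻⁴)(+0.82) = 7.2 × 10⁻⁴ → stable
  206–214 m: −αΔT+βΔS = −(2.4 × 10⁻⁴)(-6.0)+(7.9 × 10⁻⁴)(-0.29) = 1.2 × 10⁻³ → stable
  214–220 m: −αΔT+βΔS = −(2.4 × 10⁻⁴)(-0.4)+(7.9 × 10⁻⁴)(-0.77) = -5.1 × 10⁻⁴ → UNSTABLE
The 214–220 m interval has Δρ < 0: lighter water underlies denser water.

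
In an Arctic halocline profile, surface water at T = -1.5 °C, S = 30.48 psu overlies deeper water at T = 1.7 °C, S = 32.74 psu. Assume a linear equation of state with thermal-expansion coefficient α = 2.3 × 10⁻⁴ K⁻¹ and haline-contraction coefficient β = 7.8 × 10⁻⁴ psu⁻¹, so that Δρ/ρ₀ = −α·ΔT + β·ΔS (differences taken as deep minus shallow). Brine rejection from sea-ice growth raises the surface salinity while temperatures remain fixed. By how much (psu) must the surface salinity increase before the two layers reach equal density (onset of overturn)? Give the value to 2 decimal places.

Neutral buoyancy requires −α(T_deep − T_surf) + β(S_deep − S_surf′) = 0.
S_surf′ = S_deep − (α/β)·ΔT = 32.74 − (2.3 × 10⁻⁴/7.8 × 10⁻⁴)·(+3.2) = 31.7964 psu.
Increase required: 31.7964 − 30.48 = 1.3164 psu.

1.32 psu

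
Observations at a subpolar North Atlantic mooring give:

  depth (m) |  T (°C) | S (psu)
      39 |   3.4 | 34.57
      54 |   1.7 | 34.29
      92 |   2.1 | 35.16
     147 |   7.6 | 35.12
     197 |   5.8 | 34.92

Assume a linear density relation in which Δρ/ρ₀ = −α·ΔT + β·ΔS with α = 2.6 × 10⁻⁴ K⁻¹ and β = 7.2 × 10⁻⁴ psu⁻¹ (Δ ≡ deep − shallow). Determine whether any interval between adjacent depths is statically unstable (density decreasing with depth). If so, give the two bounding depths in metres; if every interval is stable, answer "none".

92–147 m

Evaluate Δρ/ρ₀ = −αΔT + βΔS across each adjacent pair:
  39–54 m: −αΔT+βΔS = −(2.6 × 10⁻⁴)(-1.7)+(7.2 × 10⁻⁴)(-0.28) = 2.4 × 10⁻⁴ → stable
  54–92 m: −αΔT+βΔS = −(2.6 × 10⁻⁴)(+0.4)+(7.2 × 10⁻⁴)(+0.87) = 5.2 × 10⁻⁴ → stable
  92–147 m: −αΔT+βΔS = −(2.6 × 10⁻⁴)(+5.5)+(7.2 × 10⁻⁴)(-0.04) = -1.5 × 10⁻³ → UNSTABLE
  147–197 m: −αΔT+βΔS = −(2.6 × 10⁻⁴)(-1.8)+(7.2 × 10⁻⁴)(-0.20) = 3.2 × 10⁻⁴ → stable
The 92–147 m interval has Δρ < 0: lighter water underlies denser water.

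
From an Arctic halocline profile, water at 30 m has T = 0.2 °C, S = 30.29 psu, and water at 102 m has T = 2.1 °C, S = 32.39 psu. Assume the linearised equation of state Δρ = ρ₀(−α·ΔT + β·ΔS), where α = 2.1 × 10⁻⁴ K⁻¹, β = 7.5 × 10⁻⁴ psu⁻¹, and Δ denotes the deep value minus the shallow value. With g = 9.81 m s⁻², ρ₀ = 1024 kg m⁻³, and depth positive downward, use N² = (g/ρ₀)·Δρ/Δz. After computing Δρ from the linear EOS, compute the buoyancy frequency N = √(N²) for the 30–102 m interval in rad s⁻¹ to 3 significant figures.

0.0127 rad s⁻¹

ΔT = +1.9 K, ΔS = +2.10 psu (deep − shallow).
Δρ/ρ₀ = −αΔT + βΔS = -3.99 × 10⁻⁴ + 1.575 × 10⁻³ = 1.176 × 10⁻³, so Δρ ≈ 1.204 kg m⁻³.
N² = (g/ρ₀)·Δρ/Δz = g·(Δρ/ρ₀)/Δz = 9.81 × 1.176 × 10⁻³ / 72 = 1.6023 × 10⁻⁴ s⁻².
N = √(1.6023 × 10⁻⁴) = 0.012658 rad s⁻¹ ≈ 0.0127 rad s⁻¹.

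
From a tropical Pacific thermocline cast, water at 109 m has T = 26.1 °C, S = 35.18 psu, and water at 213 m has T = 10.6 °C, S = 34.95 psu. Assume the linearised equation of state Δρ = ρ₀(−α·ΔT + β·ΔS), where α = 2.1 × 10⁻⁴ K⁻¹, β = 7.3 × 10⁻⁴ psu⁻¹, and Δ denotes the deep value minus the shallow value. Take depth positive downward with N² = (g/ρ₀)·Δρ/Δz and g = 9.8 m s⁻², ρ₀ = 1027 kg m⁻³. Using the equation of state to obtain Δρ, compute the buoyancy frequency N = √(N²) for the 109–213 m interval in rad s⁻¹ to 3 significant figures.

ΔT = -15.5 K, ΔS = -0.23 psu (deep − shallow).
Δρ/ρ₀ = −αΔT + βΔS = 3.255 × 10⁻³ − 1.679 × 10⁻⁴ = 3.0871 × 10⁻³, so Δρ ≈ 3.170 kg m⁻³.
N² = (g/ρ₀)·Δρ/Δz = g·(Δρ/ρ₀)/Δz = 9.8 × 3.0871 × 10⁻³ / 104 = 2.9090 × 10⁻⁴ s⁻².
N = √(2.9090 × 10⁻⁴) = 0.017056 rad s⁻¹ ≈ 0.0171 rad s⁻¹.

0.0171 rad s⁻¹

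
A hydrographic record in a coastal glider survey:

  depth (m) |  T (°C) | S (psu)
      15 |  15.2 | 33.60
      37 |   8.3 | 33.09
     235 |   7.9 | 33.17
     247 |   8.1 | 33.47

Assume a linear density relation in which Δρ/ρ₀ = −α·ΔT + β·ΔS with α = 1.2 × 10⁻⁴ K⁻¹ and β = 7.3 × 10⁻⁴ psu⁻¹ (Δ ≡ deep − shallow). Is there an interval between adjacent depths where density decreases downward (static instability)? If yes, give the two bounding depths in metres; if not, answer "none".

Evaluate Δρ/ρ₀ = −αΔT + βΔS across each adjacent pair:
  15–37 m: −αΔT+βΔS = −(1.2 × 10⁻⁴)(-6.9)+(7.3 × 10⁻⁴)(-0.51) = 4.6 × 10⁻⁴ → stable
  37–235 m: −αΔT+βΔS = −(1.2 × 10⁻⁴)(-0.4)+(7.3 × 10⁻⁴)(+0.08) = 1.1 × 10⁻⁴ → stable
  235–247 m: −αΔT+βΔS = −(1.2 × 10⁻⁴)(+0.2)+(7.3 × 10⁻⁴)(+0.30) = 1.9 × 10⁻⁴ → stable
Every interval has Δρ > 0: the column is stably stratified throughout.

none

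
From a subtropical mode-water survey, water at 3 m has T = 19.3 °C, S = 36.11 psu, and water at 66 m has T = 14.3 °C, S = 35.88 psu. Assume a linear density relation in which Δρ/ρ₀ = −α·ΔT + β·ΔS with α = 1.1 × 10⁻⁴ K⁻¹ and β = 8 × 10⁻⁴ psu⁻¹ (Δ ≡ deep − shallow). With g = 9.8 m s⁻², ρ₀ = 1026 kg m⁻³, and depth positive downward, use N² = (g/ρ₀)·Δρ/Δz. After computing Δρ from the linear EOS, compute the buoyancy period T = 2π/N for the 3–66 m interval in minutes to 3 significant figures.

13.9 min

ΔT = -5.0 K, ΔS = -0.23 psu (deep − shallow).
Δρ/ρ₀ = −αΔT + βΔS = 5.50 × 10⁻⁴ − 1.84 × 10⁻⁴ = 3.66 × 10⁻⁴, so Δρ ≈ 0.3755 kg m⁻³.
N² = (g/ρ₀)·Δρ/Δz = g·(Δρ/ρ₀)/Δz = 9.8 × 3.66 × 10⁻⁴ / 63 = 5.6933 × 10⁻⁵ s⁻².
N = √(5.6933 × 10⁻⁵) = 7.5454 × 10⁻³ rad s⁻¹ → T = 2π/N = 832.72 s = 13.879 min ≈ 13.9 min.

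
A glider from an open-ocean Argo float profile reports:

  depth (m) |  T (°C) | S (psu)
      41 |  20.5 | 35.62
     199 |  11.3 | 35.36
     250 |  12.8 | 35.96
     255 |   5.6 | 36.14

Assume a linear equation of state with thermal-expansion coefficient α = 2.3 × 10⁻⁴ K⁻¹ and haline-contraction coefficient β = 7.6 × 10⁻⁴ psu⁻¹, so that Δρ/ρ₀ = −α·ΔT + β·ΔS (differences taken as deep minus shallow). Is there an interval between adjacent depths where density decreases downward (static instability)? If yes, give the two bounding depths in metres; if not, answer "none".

none

Evaluate Δρ/ρ₀ = −αΔT + βΔS across each adjacent pair:
  41–199 m: −αΔT+βΔS = −(2.3 × 10⁻⁴)(-9.2)+(7.6 × 10⁻⁴)(-0.26) = 1.9 × 10⁻³ → stable
  199–250 m: −αΔT+βΔS = −(2.3 × 10⁻⁴)(+1.5)+(7.6 × 10⁻⁴)(+0.60) = 1.1 × 10⁻⁴ → stable
  250–255 m: −αΔT+βΔS = −(2.3 × 10⁻⁴)(-7.2)+(7.6 × 10⁻⁴)(+0.18) = 1.8 × 10⁻³ → stable
Every interval has Δρ > 0: the column is stably stratified throughout.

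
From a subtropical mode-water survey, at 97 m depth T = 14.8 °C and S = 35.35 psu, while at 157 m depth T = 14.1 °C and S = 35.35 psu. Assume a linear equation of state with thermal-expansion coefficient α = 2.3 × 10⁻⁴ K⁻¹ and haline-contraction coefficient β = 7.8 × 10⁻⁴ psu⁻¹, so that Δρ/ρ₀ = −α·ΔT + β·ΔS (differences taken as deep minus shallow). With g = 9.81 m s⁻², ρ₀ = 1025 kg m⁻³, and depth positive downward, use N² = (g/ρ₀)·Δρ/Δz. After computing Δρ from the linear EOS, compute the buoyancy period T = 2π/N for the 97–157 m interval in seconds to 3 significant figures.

ΔT = -0.7 K, ΔS = +0.00 psu (deep − shallow).
Δρ/ρ₀ = −αΔT + βΔS = 1.61 × 10⁻⁴ + 0 = 1.61 × 10⁻⁴, so Δρ ≈ 0.1650 kg m⁻³.
N² = (g/ρ₀)·Δρ/Δz = g·(Δρ/ρ₀)/Δz = 9.81 × 1.61 × 10⁻⁴ / 60 = 2.6323 × 10⁻⁵ s⁻².
N = √(2.6323 × 10⁻⁵) = 5.1306 × 10⁻³ rad s⁻¹ → T = 2π/N = 1.2246 × 10³ s ≈ 1.22 × 10³ s.

1.22 × 10³ s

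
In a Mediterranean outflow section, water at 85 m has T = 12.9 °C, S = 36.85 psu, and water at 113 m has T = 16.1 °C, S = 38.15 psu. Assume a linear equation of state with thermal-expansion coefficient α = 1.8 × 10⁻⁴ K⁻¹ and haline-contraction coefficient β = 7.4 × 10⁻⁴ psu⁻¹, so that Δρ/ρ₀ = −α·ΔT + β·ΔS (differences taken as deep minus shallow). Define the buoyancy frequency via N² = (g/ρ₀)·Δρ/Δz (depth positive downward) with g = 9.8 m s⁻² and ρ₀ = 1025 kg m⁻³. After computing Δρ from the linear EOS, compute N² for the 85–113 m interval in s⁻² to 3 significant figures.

ΔT = +3.2 K, ΔS = +1.30 psu (deep − shallow).
Δρ/ρ₀ = −αΔT + βΔS = -5.76 × 10⁻⁴ + 9.62 × 10⁻⁴ = 3.86 × 10⁻⁴, so Δρ ≈ 0.3957 kg m⁻³.
N² = (g/ρ₀)·Δρ/Δz = g·(Δρ/ρ₀)/Δz = 9.8 × 3.86 × 10⁻⁴ / 28 = 1.3510 × 10⁻⁴ s⁻² ≈ 1.35 × 10⁻⁴ s⁻².

1.35 × 10⁻⁴ s⁻²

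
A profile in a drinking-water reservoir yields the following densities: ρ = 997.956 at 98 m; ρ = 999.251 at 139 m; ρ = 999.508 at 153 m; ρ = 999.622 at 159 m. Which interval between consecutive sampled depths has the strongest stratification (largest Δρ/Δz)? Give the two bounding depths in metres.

98–139 m

Compute the density gradient over each adjacent pair:
  98–139 m: Δρ/Δz = 1.295/41 = 0.032 kg m⁻⁴
  139–153 m: Δρ/Δz = 0.257/14 = 0.018 kg m⁻⁴
  153–159 m: Δρ/Δz = 0.114/6 = 0.019 kg m⁻⁴
The largest gradient is in the 98–139 m interval — the pycnocline.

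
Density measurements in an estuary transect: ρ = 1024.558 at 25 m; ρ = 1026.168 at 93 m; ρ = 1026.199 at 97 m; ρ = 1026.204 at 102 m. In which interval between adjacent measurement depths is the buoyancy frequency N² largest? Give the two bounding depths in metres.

Compute the density gradient over each adjacent pair:
  25–93 m: Δρ/Δz = 1.610/68 = 0.024 kg m⁻⁴
  93–97 m: Δρ/Δz = 0.031/4 = 7.7 × 10⁻³ kg m⁻⁴
  97–102 m: Δρ/Δz = 0.005/5 = 1.0 × 10⁻³ kg m⁻⁴
The largest gradient is in the 25–93 m interval — the pycnocline.

25–93 m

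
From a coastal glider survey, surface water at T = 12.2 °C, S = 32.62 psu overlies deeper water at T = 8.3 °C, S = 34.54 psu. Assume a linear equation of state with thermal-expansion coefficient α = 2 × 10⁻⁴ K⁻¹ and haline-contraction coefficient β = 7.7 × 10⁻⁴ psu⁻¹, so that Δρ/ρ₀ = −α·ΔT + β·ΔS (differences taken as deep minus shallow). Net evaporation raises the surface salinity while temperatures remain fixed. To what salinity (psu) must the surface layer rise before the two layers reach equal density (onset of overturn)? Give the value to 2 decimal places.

Neutral buoyancy requires −α(T_deep − T_surf) + β(S_deep − S_surf′) = 0.
S_surf′ = S_deep − (α/β)·ΔT = 34.54 − (2 × 10⁻⁴/7.7 × 10⁻⁴)·(-3.9) = 35.5530 psu.
Increase required: 35.5530 − 32.62 = 2.9330 psu.

35.55 psu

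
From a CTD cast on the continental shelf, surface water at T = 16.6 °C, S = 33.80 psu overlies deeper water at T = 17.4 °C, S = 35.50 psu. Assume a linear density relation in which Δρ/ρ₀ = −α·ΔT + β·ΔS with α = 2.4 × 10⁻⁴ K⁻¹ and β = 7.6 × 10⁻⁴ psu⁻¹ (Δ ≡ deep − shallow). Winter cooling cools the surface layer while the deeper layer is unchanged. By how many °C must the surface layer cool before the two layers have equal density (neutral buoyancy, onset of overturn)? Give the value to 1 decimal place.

Neutral buoyancy requires Δρ = 0, i.e. −α(T_deep − T_surf′) + β(S_deep − S_surf) = 0.
T_surf′ = T_deep − (β/α)·ΔS = 17.4 − (7.6 × 10⁻⁴/2.4 × 10⁻⁴)·(+1.70) = 12.017 °C.
Cooling required: 16.6 − (12.017) = 4.583 °C.

4.6 °C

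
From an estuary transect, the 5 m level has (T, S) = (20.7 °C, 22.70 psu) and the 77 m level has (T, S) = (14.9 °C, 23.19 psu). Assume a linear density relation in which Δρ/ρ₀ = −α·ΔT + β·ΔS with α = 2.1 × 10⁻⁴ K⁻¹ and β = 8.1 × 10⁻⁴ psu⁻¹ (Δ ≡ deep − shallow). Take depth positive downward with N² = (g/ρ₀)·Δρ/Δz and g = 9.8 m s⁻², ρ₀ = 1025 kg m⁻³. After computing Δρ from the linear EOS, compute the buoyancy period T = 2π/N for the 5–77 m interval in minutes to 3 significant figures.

ΔT = -5.8 K, ΔS = +0.49 psu (deep − shallow).
Δρ/ρ₀ = −αΔT + βΔS = 1.218 × 10⁻³ + 3.969 × 10⁻⁴ = 1.6149 × 10⁻³, so Δρ ≈ 1.655 kg m⁻³.
N² = (g/ρ₀)·Δρ/Δz = g·(Δρ/ρ₀)/Δz = 9.8 × 1.6149 × 10⁻³ / 72 = 2.1981 × 10⁻⁴ s⁻².
N = √(2.1981 × 10⁻⁴) = 0.014826 rad s⁻¹ → T = 2π/N = 423.80 s = 7.0633 min ≈ 7.06 min.

7.06 min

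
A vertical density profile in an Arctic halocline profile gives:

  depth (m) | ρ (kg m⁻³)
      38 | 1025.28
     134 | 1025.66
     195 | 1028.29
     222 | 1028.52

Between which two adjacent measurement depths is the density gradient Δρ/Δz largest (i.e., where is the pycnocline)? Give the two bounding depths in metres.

134–195 m

Compute the density gradient over each adjacent pair:
  38–134 m: Δρ/Δz = 0.38/96 = 4.0 × 10⁻³ kg m⁻⁴
  134–195 m: Δρ/Δz = 2.63/61 = 0.043 kg m⁻⁴
  195–222 m: Δρ/Δz = 0.23/27 = 8.5 × 10⁻³ kg m⁻⁴
The largest gradient is in the 134–195 m interval — the pycnocline.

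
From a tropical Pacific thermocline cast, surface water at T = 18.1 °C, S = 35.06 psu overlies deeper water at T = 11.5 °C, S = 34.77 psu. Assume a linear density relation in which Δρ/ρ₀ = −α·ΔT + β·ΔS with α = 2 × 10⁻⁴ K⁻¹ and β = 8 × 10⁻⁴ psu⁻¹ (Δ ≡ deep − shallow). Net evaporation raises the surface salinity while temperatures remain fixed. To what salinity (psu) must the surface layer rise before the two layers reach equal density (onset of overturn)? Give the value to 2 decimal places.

Neutral buoyancy requires −α(T_deep − T_surf) + β(S_deep − S_surf′) = 0.
S_surf′ = S_deep − (α/β)·ΔT = 34.77 − (2 × 10⁻⁴/8 × 10⁻⁴)·(-6.6) = 36.4200 psu.
Increase required: 36.4200 − 35.06 = 1.3600 psu.

36.42 psu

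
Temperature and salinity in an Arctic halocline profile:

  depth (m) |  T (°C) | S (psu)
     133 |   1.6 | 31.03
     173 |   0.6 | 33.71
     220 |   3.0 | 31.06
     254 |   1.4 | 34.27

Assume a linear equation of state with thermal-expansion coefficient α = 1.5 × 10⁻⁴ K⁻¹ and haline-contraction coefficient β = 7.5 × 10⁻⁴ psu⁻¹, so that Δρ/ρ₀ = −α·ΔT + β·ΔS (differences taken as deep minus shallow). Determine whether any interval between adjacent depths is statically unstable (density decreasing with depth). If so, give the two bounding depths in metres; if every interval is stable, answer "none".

173–220 m

Evaluate Δρ/ρ₀ = −αΔT + βΔS across each adjacent pair:
  133–173 m: −αΔT+βΔS = −(1.5 × 10⁻⁴)(-1.0)+(7.5 × 10⁻⁴)(+2.68) = 2.2 × 10⁻³ → stable
  173–220 m: −αΔT+βΔS = −(1.5 × 10⁻⁴)(+2.4)+(7.5 × 10⁻⁴)(-2.65) = -2.3 × 10⁻³ → UNSTABLE
  220–254 m: −αΔT+βΔS = −(1.5 × 10⁻⁴)(-1.6)+(7.5 × 10⁻⁴)(+3.21) = 2.6 × 10⁻³ → stable
The 173–220 m interval has Δρ < 0: lighter water underlies denser water.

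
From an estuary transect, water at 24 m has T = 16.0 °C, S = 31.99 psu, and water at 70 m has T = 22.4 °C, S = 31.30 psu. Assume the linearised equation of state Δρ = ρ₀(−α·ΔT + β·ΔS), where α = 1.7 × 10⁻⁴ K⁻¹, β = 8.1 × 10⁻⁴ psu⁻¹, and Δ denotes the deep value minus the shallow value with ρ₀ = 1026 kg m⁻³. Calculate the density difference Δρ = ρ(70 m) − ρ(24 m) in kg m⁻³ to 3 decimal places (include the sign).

-1.690 kg m⁻³

ΔT = +6.4 K, ΔS = -0.69 psu (deep − shallow).
Δρ/ρ₀ = −(1.7 × 10⁻⁴)(+6.4) + (8.1 × 10⁻⁴)(-0.69) = -1.6469 × 10⁻³.
Δρ = 1026 × (-1.6469 × 10⁻³) = -1.690 kg m⁻³.
Negative Δρ: lighter below, statically unstable.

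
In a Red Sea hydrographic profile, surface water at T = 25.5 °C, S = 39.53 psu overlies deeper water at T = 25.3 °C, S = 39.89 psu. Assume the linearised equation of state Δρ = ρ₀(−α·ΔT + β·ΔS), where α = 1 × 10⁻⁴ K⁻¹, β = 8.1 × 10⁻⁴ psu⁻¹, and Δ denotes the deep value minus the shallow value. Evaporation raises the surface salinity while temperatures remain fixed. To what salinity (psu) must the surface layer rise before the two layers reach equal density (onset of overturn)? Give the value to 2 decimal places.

Neutral buoyancy requires −α(T_deep − T_surf) + β(S_deep − S_surf′) = 0.
S_surf′ = S_deep − (α/β)·ΔT = 39.89 − (1 × 10⁻⁴/8.1 × 10⁻⁴)·(-0.2) = 39.9147 psu.
Increase required: 39.9147 − 39.53 = 0.3847 psu.

39.91 psu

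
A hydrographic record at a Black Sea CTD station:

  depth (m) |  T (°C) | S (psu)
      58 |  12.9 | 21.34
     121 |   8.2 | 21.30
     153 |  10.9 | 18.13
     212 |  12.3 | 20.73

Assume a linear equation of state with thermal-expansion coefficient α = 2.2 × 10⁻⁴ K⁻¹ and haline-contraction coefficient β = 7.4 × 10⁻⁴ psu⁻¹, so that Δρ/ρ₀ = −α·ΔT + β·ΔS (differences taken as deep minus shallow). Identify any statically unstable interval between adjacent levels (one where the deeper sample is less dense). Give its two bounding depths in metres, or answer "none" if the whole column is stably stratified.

121–153 m

Evaluate Δρ/ρ₀ = −αΔT + βΔS across each adjacent pair:
  58–121 m: −αΔT+βΔS = −(2.2 × 10⁻⁴)(-4.7)+(7.4 × 10⁻⁴)(-0.04) = 1.0 × 10⁻³ → stable
  121–153 m: −αΔT+βΔS = −(2.2 × 10⁻⁴)(+2.7)+(7.4 × 10⁻⁴)(-3.17) = -2.9 × 10⁻³ → UNSTABLE
  153–212 m: −αΔT+βΔS = −(2.2 × 10⁻⁴)(+1.4)+(7.4 × 10⁻⁴)(+2.60) = 1.6 × 10⁻³ → stable
The 121–153 m interval has Δρ < 0: lighter water underlies denser water.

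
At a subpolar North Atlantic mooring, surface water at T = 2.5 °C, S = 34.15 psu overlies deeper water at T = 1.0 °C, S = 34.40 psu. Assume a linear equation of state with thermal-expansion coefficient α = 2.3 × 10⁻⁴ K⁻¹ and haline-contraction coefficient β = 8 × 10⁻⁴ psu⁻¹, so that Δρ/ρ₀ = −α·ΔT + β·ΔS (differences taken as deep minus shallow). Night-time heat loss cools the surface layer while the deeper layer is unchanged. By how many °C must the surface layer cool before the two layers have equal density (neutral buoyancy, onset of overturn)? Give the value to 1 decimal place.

2.4 °C

Neutral buoyancy requires Δρ = 0, i.e. −α(T_deep − T_surf′) + β(S_deep − S_surf) = 0.
T_surf′ = T_deep − (β/α)·ΔS = 1.0 − (8 × 10⁻⁴/2.3 × 10⁻⁴)·(+0.25) = 0.130 °C.
Cooling required: 2.5 − (0.130) = 2.370 °C.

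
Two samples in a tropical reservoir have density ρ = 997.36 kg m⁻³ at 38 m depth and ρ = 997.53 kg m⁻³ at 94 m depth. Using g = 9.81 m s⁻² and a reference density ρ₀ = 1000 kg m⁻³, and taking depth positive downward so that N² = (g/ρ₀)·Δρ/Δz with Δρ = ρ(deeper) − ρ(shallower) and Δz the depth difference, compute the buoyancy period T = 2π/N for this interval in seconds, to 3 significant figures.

Δρ = 997.53 − 997.36 = 0.17 kg m⁻³ over Δz = 94 − 38 = 56 m.
N² = (9.81/1000) × (0.17/56) = 2.9780 × 10⁻⁵ s⁻².
N = √(2.9780 × 10⁻⁵) = 5.4571 × 10⁻³ rad s⁻¹, so T = 2π/N = 1.1514 × 10³ s ≈ 1.15 × 10³ s.

1.15 × 10³ s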